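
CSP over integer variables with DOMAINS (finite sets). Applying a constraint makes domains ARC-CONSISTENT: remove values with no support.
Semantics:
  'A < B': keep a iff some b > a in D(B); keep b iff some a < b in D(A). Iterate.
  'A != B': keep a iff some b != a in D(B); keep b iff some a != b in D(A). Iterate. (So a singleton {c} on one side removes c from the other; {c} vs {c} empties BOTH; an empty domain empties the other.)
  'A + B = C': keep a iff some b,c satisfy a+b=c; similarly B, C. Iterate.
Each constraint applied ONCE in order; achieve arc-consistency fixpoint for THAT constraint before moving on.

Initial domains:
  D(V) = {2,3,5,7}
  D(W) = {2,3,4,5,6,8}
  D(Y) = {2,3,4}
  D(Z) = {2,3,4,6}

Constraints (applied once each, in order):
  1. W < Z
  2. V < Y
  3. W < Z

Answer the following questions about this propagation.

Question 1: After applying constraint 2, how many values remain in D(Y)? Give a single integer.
Answer: 2

Derivation:
Constraint 1 (W < Z) on D(W)={2,3,4,5,6,8} D(Z)={2,3,4,6}: W {2,3,4,5,6,8}->{2,3,4,5}; Z {2,3,4,6}->{3,4,6}
Constraint 2 (V < Y) on D(V)={2,3,5,7} D(Y)={2,3,4}: V {2,3,5,7}->{2,3}; Y {2,3,4}->{3,4}
So after constraint 2: D(Y)={3,4}, size = 2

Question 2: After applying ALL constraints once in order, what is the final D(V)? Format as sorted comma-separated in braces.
Constraint 1 (W < Z) on D(W)={2,3,4,5,6,8} D(Z)={2,3,4,6}: W {2,3,4,5,6,8}->{2,3,4,5}; Z {2,3,4,6}->{3,4,6}
Constraint 2 (V < Y) on D(V)={2,3,5,7} D(Y)={2,3,4}: V {2,3,5,7}->{2,3}; Y {2,3,4}->{3,4}
Constraint 3 (W < Z) on D(W)={2,3,4,5} D(Z)={3,4,6}: no change
So after all 3 constraints: D(V) = {2,3}

Answer: {2,3}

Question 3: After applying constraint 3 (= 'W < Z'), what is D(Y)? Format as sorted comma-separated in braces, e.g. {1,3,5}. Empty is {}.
Constraint 1 (W < Z) on D(W)={2,3,4,5,6,8} D(Z)={2,3,4,6}: W {2,3,4,5,6,8}->{2,3,4,5}; Z {2,3,4,6}->{3,4,6}
Constraint 2 (V < Y) on D(V)={2,3,5,7} D(Y)={2,3,4}: V {2,3,5,7}->{2,3}; Y {2,3,4}->{3,4}
Constraint 3 (W < Z) on D(W)={2,3,4,5} D(Z)={3,4,6}: no change
So after constraint 3: D(Y) = {3,4}

Answer: {3,4}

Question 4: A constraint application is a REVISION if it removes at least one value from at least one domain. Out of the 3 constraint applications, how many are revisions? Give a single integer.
Answer: 2

Derivation:
Constraint 1 (W < Z) on D(W)={2,3,4,5,6,8} D(Z)={2,3,4,6}: W {2,3,4,5,6,8}->{2,3,4,5}; Z {2,3,4,6}->{3,4,6} => REVISION
Constraint 2 (V < Y) on D(V)={2,3,5,7} D(Y)={2,3,4}: V {2,3,5,7}->{2,3}; Y {2,3,4}->{3,4} => REVISION
Constraint 3 (W < Z) on D(W)={2,3,4,5} D(Z)={3,4,6}: no change => not a revision
Total revisions = 2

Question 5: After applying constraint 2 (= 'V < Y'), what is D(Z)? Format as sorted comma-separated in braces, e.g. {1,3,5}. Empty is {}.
Answer: {3,4,6}

Derivation:
Constraint 1 (W < Z) on D(W)={2,3,4,5,6,8} D(Z)={2,3,4,6}: W {2,3,4,5,6,8}->{2,3,4,5}; Z {2,3,4,6}->{3,4,6}
Constraint 2 (V < Y) on D(V)={2,3,5,7} D(Y)={2,3,4}: V {2,3,5,7}->{2,3}; Y {2,3,4}->{3,4}
So after constraint 2: D(Z) = {3,4,6}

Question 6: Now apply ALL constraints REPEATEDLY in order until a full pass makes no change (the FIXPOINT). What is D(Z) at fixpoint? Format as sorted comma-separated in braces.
pass 0 (initial): D(Z)={2,3,4,6}
pass 1: V {2,3,5,7}->{2,3}; W {2,3,4,5,6,8}->{2,3,4,5}; Y {2,3,4}->{3,4}; Z {2,3,4,6}->{3,4,6}
pass 2: no change
Fixpoint after 2 passes: D(Z) = {3,4,6}

Answer: {3,4,6}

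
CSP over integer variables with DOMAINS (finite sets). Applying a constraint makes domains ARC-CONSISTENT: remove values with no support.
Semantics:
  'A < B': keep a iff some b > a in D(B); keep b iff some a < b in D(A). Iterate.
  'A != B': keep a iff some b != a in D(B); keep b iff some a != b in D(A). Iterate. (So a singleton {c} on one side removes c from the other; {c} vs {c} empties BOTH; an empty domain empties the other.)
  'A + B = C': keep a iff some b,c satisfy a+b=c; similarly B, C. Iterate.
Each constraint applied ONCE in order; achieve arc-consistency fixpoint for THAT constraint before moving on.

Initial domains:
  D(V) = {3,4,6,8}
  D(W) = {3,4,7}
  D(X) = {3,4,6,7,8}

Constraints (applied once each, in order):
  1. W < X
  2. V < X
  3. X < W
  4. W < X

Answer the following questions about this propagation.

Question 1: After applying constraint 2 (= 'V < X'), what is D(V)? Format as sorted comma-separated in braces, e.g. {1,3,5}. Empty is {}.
Answer: {3,4,6}

Derivation:
Constraint 1 (W < X) on D(W)={3,4,7} D(X)={3,4,6,7,8}: X {3,4,6,7,8}->{4,6,7,8}
Constraint 2 (V < X) on D(V)={3,4,6,8} D(X)={4,6,7,8}: V {3,4,6,8}->{3,4,6}
So after constraint 2: D(V) = {3,4,6}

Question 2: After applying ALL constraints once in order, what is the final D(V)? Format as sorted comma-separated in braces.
Answer: {3,4,6}

Derivation:
Constraint 1 (W < X) on D(W)={3,4,7} D(X)={3,4,6,7,8}: X {3,4,6,7,8}->{4,6,7,8}
Constraint 2 (V < X) on D(V)={3,4,6,8} D(X)={4,6,7,8}: V {3,4,6,8}->{3,4,6}
Constraint 3 (X < W) on D(X)={4,6,7,8} D(W)={3,4,7}: X {4,6,7,8}->{4,6}; W {3,4,7}->{7}
Constraint 4 (W < X) on D(W)={7} D(X)={4,6}: W {7}->{}; X {4,6}->{}
So after all 4 constraints: D(V) = {3,4,6}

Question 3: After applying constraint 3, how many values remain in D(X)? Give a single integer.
Answer: 2

Derivation:
Constraint 1 (W < X) on D(W)={3,4,7} D(X)={3,4,6,7,8}: X {3,4,6,7,8}->{4,6,7,8}
Constraint 2 (V < X) on D(V)={3,4,6,8} D(X)={4,6,7,8}: V {3,4,6,8}->{3,4,6}
Constraint 3 (X < W) on D(X)={4,6,7,8} D(W)={3,4,7}: X {4,6,7,8}->{4,6}; W {3,4,7}->{7}
So after constraint 3: D(X)={4,6}, size = 2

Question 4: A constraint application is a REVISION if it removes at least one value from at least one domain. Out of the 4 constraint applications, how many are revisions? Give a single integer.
Answer: 4

Derivation:
Constraint 1 (W < X) on D(W)={3,4,7} D(X)={3,4,6,7,8}: X {3,4,6,7,8}->{4,6,7,8} => REVISION
Constraint 2 (V < X) on D(V)={3,4,6,8} D(X)={4,6,7,8}: V {3,4,6,8}->{3,4,6} => REVISION
Constraint 3 (X < W) on D(X)={4,6,7,8} D(W)={3,4,7}: X {4,6,7,8}->{4,6}; W {3,4,7}->{7} => REVISION
Constraint 4 (W < X) on D(W)={7} D(X)={4,6}: W {7}->{}; X {4,6}->{} => REVISION
Total revisions = 4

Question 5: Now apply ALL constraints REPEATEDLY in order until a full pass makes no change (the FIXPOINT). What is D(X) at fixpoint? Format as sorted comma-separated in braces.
Answer: {}

Derivation:
pass 0 (initial): D(X)={3,4,6,7,8}
pass 1: V {3,4,6,8}->{3,4,6}; W {3,4,7}->{}; X {3,4,6,7,8}->{}
pass 2: V {3,4,6}->{}
pass 3: no change
Fixpoint after 3 passes: D(X) = {}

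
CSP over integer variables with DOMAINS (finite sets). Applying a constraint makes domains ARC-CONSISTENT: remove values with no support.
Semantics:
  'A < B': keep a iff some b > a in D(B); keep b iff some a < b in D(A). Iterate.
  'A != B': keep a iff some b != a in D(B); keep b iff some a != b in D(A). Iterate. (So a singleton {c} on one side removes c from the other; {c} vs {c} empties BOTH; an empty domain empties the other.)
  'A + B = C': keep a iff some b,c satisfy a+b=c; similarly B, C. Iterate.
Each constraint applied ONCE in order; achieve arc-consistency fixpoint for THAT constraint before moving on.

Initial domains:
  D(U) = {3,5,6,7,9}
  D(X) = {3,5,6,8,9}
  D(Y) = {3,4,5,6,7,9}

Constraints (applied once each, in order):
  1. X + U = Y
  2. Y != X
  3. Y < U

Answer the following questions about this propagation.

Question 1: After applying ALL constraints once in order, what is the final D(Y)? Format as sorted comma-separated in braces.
Answer: {}

Derivation:
Constraint 1 (X + U = Y) on D(X)={3,5,6,8,9} D(U)={3,5,6,7,9} D(Y)={3,4,5,6,7,9}: X {3,5,6,8,9}->{3,6}; U {3,5,6,7,9}->{3,6}; Y {3,4,5,6,7,9}->{6,9}
Constraint 2 (Y != X) on D(Y)={6,9} D(X)={3,6}: no change
Constraint 3 (Y < U) on D(Y)={6,9} D(U)={3,6}: Y {6,9}->{}; U {3,6}->{}
So after all 3 constraints: D(Y) = {}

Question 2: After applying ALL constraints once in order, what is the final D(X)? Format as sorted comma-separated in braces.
Answer: {3,6}

Derivation:
Constraint 1 (X + U = Y) on D(X)={3,5,6,8,9} D(U)={3,5,6,7,9} D(Y)={3,4,5,6,7,9}: X {3,5,6,8,9}->{3,6}; U {3,5,6,7,9}->{3,6}; Y {3,4,5,6,7,9}->{6,9}
Constraint 2 (Y != X) on D(Y)={6,9} D(X)={3,6}: no change
Constraint 3 (Y < U) on D(Y)={6,9} D(U)={3,6}: Y {6,9}->{}; U {3,6}->{}
So after all 3 constraints: D(X) = {3,6}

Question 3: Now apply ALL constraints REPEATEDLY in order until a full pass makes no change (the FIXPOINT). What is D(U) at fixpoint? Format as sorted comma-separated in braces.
pass 0 (initial): D(U)={3,5,6,7,9}
pass 1: U {3,5,6,7,9}->{}; X {3,5,6,8,9}->{3,6}; Y {3,4,5,6,7,9}->{}
pass 2: X {3,6}->{}
pass 3: no change
Fixpoint after 3 passes: D(U) = {}

Answer: {}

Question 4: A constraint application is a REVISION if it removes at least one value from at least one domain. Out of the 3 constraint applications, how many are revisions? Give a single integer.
Constraint 1 (X + U = Y) on D(X)={3,5,6,8,9} D(U)={3,5,6,7,9} D(Y)={3,4,5,6,7,9}: X {3,5,6,8,9}->{3,6}; U {3,5,6,7,9}->{3,6}; Y {3,4,5,6,7,9}->{6,9} => REVISION
Constraint 2 (Y != X) on D(Y)={6,9} D(X)={3,6}: no change => not a revision
Constraint 3 (Y < U) on D(Y)={6,9} D(U)={3,6}: Y {6,9}->{}; U {3,6}->{} => REVISION
Total revisions = 2

Answer: 2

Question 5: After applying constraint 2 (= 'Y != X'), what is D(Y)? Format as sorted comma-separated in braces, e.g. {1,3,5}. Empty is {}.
Constraint 1 (X + U = Y) on D(X)={3,5,6,8,9} D(U)={3,5,6,7,9} D(Y)={3,4,5,6,7,9}: X {3,5,6,8,9}->{3,6}; U {3,5,6,7,9}->{3,6}; Y {3,4,5,6,7,9}->{6,9}
Constraint 2 (Y != X) on D(Y)={6,9} D(X)={3,6}: no change
So after constraint 2: D(Y) = {6,9}

Answer: {6,9}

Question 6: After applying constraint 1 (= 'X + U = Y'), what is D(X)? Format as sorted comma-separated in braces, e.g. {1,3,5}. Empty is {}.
Constraint 1 (X + U = Y) on D(X)={3,5,6,8,9} D(U)={3,5,6,7,9} D(Y)={3,4,5,6,7,9}: X {3,5,6,8,9}->{3,6}; U {3,5,6,7,9}->{3,6}; Y {3,4,5,6,7,9}->{6,9}
So after constraint 1: D(X) = {3,6}

Answer: {3,6}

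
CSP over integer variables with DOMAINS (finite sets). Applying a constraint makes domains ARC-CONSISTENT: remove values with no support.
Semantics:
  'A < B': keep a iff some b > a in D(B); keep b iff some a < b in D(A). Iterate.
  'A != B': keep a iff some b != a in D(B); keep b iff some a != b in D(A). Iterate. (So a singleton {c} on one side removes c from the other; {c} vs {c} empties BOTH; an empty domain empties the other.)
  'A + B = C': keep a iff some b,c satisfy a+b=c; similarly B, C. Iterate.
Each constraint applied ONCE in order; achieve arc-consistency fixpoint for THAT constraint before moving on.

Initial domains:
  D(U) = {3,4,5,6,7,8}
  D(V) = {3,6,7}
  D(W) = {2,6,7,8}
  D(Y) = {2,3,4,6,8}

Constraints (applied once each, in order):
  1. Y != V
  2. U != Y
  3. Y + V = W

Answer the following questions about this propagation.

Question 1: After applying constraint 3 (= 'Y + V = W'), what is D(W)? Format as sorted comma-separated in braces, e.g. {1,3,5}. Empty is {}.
Constraint 1 (Y != V) on D(Y)={2,3,4,6,8} D(V)={3,6,7}: no change
Constraint 2 (U != Y) on D(U)={3,4,5,6,7,8} D(Y)={2,3,4,6,8}: no change
Constraint 3 (Y + V = W) on D(Y)={2,3,4,6,8} D(V)={3,6,7} D(W)={2,6,7,8}: Y {2,3,4,6,8}->{2,3,4}; V {3,6,7}->{3,6}; W {2,6,7,8}->{6,7,8}
So after constraint 3: D(W) = {6,7,8}

Answer: {6,7,8}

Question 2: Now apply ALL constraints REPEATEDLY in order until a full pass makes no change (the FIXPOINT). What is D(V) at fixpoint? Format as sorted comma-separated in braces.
Answer: {3,6}

Derivation:
pass 0 (initial): D(V)={3,6,7}
pass 1: V {3,6,7}->{3,6}; W {2,6,7,8}->{6,7,8}; Y {2,3,4,6,8}->{2,3,4}
pass 2: no change
Fixpoint after 2 passes: D(V) = {3,6}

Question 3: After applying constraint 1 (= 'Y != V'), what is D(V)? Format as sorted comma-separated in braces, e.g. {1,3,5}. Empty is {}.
Answer: {3,6,7}

Derivation:
Constraint 1 (Y != V) on D(Y)={2,3,4,6,8} D(V)={3,6,7}: no change
So after constraint 1: D(V) = {3,6,7}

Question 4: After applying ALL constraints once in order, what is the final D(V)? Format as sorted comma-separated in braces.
Constraint 1 (Y != V) on D(Y)={2,3,4,6,8} D(V)={3,6,7}: no change
Constraint 2 (U != Y) on D(U)={3,4,5,6,7,8} D(Y)={2,3,4,6,8}: no change
Constraint 3 (Y + V = W) on D(Y)={2,3,4,6,8} D(V)={3,6,7} D(W)={2,6,7,8}: Y {2,3,4,6,8}->{2,3,4}; V {3,6,7}->{3,6}; W {2,6,7,8}->{6,7,8}
So after all 3 constraints: D(V) = {3,6}

Answer: {3,6}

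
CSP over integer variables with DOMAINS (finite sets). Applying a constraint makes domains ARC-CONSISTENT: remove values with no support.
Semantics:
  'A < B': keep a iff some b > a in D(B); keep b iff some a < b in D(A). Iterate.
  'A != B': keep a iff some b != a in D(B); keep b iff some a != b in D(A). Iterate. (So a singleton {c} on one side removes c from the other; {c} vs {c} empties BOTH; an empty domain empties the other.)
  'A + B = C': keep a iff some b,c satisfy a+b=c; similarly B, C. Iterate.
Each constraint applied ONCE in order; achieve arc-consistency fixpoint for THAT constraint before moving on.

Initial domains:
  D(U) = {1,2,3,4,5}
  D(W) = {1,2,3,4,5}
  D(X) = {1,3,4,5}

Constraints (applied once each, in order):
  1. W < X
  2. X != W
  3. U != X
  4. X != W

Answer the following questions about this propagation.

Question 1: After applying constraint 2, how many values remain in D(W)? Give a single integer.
Constraint 1 (W < X) on D(W)={1,2,3,4,5} D(X)={1,3,4,5}: W {1,2,3,4,5}->{1,2,3,4}; X {1,3,4,5}->{3,4,5}
Constraint 2 (X != W) on D(X)={3,4,5} D(W)={1,2,3,4}: no change
So after constraint 2: D(W)={1,2,3,4}, size = 4

Answer: 4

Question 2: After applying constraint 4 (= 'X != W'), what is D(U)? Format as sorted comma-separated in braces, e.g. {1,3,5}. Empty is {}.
Constraint 1 (W < X) on D(W)={1,2,3,4,5} D(X)={1,3,4,5}: W {1,2,3,4,5}->{1,2,3,4}; X {1,3,4,5}->{3,4,5}
Constraint 2 (X != W) on D(X)={3,4,5} D(W)={1,2,3,4}: no change
Constraint 3 (U != X) on D(U)={1,2,3,4,5} D(X)={3,4,5}: no change
Constraint 4 (X != W) on D(X)={3,4,5} D(W)={1,2,3,4}: no change
So after constraint 4: D(U) = {1,2,3,4,5}

Answer: {1,2,3,4,5}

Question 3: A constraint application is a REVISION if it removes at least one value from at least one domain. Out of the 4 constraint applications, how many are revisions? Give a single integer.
Constraint 1 (W < X) on D(W)={1,2,3,4,5} D(X)={1,3,4,5}: W {1,2,3,4,5}->{1,2,3,4}; X {1,3,4,5}->{3,4,5} => REVISION
Constraint 2 (X != W) on D(X)={3,4,5} D(W)={1,2,3,4}: no change => not a revision
Constraint 3 (U != X) on D(U)={1,2,3,4,5} D(X)={3,4,5}: no change => not a revision
Constraint 4 (X != W) on D(X)={3,4,5} D(W)={1,2,3,4}: no change => not a revision
Total revisions = 1

Answer: 1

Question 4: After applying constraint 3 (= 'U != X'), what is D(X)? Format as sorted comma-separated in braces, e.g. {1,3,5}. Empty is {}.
Constraint 1 (W < X) on D(W)={1,2,3,4,5} D(X)={1,3,4,5}: W {1,2,3,4,5}->{1,2,3,4}; X {1,3,4,5}->{3,4,5}
Constraint 2 (X != W) on D(X)={3,4,5} D(W)={1,2,3,4}: no change
Constraint 3 (U != X) on D(U)={1,2,3,4,5} D(X)={3,4,5}: no change
So after constraint 3: D(X) = {3,4,5}

Answer: {3,4,5}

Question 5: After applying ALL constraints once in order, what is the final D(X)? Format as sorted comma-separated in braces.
Constraint 1 (W < X) on D(W)={1,2,3,4,5} D(X)={1,3,4,5}: W {1,2,3,4,5}->{1,2,3,4}; X {1,3,4,5}->{3,4,5}
Constraint 2 (X != W) on D(X)={3,4,5} D(W)={1,2,3,4}: no change
Constraint 3 (U != X) on D(U)={1,2,3,4,5} D(X)={3,4,5}: no change
Constraint 4 (X != W) on D(X)={3,4,5} D(W)={1,2,3,4}: no change
So after all 4 constraints: D(X) = {3,4,5}

Answer: {3,4,5}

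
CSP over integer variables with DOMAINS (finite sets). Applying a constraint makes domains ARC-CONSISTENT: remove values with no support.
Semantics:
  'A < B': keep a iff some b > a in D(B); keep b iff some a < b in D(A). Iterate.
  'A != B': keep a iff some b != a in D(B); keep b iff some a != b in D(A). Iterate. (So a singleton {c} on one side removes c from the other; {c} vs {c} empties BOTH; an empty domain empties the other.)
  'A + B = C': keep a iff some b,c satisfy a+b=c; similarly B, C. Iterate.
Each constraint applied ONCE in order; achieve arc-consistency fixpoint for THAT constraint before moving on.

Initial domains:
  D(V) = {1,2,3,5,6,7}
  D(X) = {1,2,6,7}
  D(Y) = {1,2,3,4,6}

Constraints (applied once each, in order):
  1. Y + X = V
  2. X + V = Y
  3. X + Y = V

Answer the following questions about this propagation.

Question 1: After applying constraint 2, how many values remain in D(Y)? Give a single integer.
Answer: 3

Derivation:
Constraint 1 (Y + X = V) on D(Y)={1,2,3,4,6} D(X)={1,2,6,7} D(V)={1,2,3,5,6,7}: X {1,2,6,7}->{1,2,6}; V {1,2,3,5,6,7}->{2,3,5,6,7}
Constraint 2 (X + V = Y) on D(X)={1,2,6} D(V)={2,3,5,6,7} D(Y)={1,2,3,4,6}: X {1,2,6}->{1,2}; V {2,3,5,6,7}->{2,3,5}; Y {1,2,3,4,6}->{3,4,6}
So after constraint 2: D(Y)={3,4,6}, size = 3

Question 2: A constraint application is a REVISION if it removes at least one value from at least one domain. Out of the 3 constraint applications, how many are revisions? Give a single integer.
Constraint 1 (Y + X = V) on D(Y)={1,2,3,4,6} D(X)={1,2,6,7} D(V)={1,2,3,5,6,7}: X {1,2,6,7}->{1,2,6}; V {1,2,3,5,6,7}->{2,3,5,6,7} => REVISION
Constraint 2 (X + V = Y) on D(X)={1,2,6} D(V)={2,3,5,6,7} D(Y)={1,2,3,4,6}: X {1,2,6}->{1,2}; V {2,3,5,6,7}->{2,3,5}; Y {1,2,3,4,6}->{3,4,6} => REVISION
Constraint 3 (X + Y = V) on D(X)={1,2} D(Y)={3,4,6} D(V)={2,3,5}: Y {3,4,6}->{3,4}; V {2,3,5}->{5} => REVISION
Total revisions = 3

Answer: 3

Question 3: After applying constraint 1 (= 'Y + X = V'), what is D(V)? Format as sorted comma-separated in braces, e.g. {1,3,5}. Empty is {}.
Constraint 1 (Y + X = V) on D(Y)={1,2,3,4,6} D(X)={1,2,6,7} D(V)={1,2,3,5,6,7}: X {1,2,6,7}->{1,2,6}; V {1,2,3,5,6,7}->{2,3,5,6,7}
So after constraint 1: D(V) = {2,3,5,6,7}

Answer: {2,3,5,6,7}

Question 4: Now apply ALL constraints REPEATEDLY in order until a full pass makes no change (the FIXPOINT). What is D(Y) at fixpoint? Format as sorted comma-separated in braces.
Answer: {}

Derivation:
pass 0 (initial): D(Y)={1,2,3,4,6}
pass 1: V {1,2,3,5,6,7}->{5}; X {1,2,6,7}->{1,2}; Y {1,2,3,4,6}->{3,4}
pass 2: V {5}->{}; X {1,2}->{}; Y {3,4}->{}
pass 3: no change
Fixpoint after 3 passes: D(Y) = {}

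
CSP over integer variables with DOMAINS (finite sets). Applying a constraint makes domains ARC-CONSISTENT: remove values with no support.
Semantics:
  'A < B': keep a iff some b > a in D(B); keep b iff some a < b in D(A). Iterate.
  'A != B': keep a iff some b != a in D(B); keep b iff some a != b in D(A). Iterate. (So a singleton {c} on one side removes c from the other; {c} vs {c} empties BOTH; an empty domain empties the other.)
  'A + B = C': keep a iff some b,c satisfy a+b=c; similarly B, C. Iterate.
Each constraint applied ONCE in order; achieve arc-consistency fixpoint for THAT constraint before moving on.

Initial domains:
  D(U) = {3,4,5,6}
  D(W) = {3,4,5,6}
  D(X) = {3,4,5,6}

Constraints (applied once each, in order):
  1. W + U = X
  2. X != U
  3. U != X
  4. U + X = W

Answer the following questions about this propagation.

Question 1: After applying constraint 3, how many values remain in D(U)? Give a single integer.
Answer: 1

Derivation:
Constraint 1 (W + U = X) on D(W)={3,4,5,6} D(U)={3,4,5,6} D(X)={3,4,5,6}: W {3,4,5,6}->{3}; U {3,4,5,6}->{3}; X {3,4,5,6}->{6}
Constraint 2 (X != U) on D(X)={6} D(U)={3}: no change
Constraint 3 (U != X) on D(U)={3} D(X)={6}: no change
So after constraint 3: D(U)={3}, size = 1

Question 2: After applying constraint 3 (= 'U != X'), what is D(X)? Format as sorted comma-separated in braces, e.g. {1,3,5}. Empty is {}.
Constraint 1 (W + U = X) on D(W)={3,4,5,6} D(U)={3,4,5,6} D(X)={3,4,5,6}: W {3,4,5,6}->{3}; U {3,4,5,6}->{3}; X {3,4,5,6}->{6}
Constraint 2 (X != U) on D(X)={6} D(U)={3}: no change
Constraint 3 (U != X) on D(U)={3} D(X)={6}: no change
So after constraint 3: D(X) = {6}

Answer: {6}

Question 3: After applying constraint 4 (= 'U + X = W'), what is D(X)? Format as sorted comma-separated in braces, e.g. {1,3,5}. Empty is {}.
Constraint 1 (W + U = X) on D(W)={3,4,5,6} D(U)={3,4,5,6} D(X)={3,4,5,6}: W {3,4,5,6}->{3}; U {3,4,5,6}->{3}; X {3,4,5,6}->{6}
Constraint 2 (X != U) on D(X)={6} D(U)={3}: no change
Constraint 3 (U != X) on D(U)={3} D(X)={6}: no change
Constraint 4 (U + X = W) on D(U)={3} D(X)={6} D(W)={3}: U {3}->{}; X {6}->{}; W {3}->{}
So after constraint 4: D(X) = {}

Answer: {}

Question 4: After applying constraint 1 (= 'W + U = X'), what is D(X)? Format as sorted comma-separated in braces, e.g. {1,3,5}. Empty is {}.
Constraint 1 (W + U = X) on D(W)={3,4,5,6} D(U)={3,4,5,6} D(X)={3,4,5,6}: W {3,4,5,6}->{3}; U {3,4,5,6}->{3}; X {3,4,5,6}->{6}
So after constraint 1: D(X) = {6}

Answer: {6}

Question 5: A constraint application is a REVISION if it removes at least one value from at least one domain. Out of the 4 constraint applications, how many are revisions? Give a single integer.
Constraint 1 (W + U = X) on D(W)={3,4,5,6} D(U)={3,4,5,6} D(X)={3,4,5,6}: W {3,4,5,6}->{3}; U {3,4,5,6}->{3}; X {3,4,5,6}->{6} => REVISION
Constraint 2 (X != U) on D(X)={6} D(U)={3}: no change => not a revision
Constraint 3 (U != X) on D(U)={3} D(X)={6}: no change => not a revision
Constraint 4 (U + X = W) on D(U)={3} D(X)={6} D(W)={3}: U {3}->{}; X {6}->{}; W {3}->{} => REVISION
Total revisions = 2

Answer: 2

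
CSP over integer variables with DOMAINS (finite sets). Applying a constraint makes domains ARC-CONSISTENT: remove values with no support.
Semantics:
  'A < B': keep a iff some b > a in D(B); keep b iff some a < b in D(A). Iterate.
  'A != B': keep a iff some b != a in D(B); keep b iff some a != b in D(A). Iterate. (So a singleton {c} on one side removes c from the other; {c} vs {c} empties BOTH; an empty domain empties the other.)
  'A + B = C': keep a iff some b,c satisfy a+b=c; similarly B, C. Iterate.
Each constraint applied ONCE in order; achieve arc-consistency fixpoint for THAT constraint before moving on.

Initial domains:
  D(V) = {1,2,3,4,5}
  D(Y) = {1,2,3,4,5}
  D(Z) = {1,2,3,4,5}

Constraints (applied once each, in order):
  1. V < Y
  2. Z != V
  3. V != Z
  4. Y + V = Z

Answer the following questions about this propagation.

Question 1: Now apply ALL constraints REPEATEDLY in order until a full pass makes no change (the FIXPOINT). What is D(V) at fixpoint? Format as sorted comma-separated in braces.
pass 0 (initial): D(V)={1,2,3,4,5}
pass 1: V {1,2,3,4,5}->{1,2,3}; Y {1,2,3,4,5}->{2,3,4}; Z {1,2,3,4,5}->{3,4,5}
pass 2: no change
Fixpoint after 2 passes: D(V) = {1,2,3}

Answer: {1,2,3}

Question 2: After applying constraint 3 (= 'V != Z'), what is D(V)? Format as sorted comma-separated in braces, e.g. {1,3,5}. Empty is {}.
Constraint 1 (V < Y) on D(V)={1,2,3,4,5} D(Y)={1,2,3,4,5}: V {1,2,3,4,5}->{1,2,3,4}; Y {1,2,3,4,5}->{2,3,4,5}
Constraint 2 (Z != V) on D(Z)={1,2,3,4,5} D(V)={1,2,3,4}: no change
Constraint 3 (V != Z) on D(V)={1,2,3,4} D(Z)={1,2,3,4,5}: no change
So after constraint 3: D(V) = {1,2,3,4}

Answer: {1,2,3,4}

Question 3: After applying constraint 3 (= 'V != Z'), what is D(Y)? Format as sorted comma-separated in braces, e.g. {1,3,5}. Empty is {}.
Constraint 1 (V < Y) on D(V)={1,2,3,4,5} D(Y)={1,2,3,4,5}: V {1,2,3,4,5}->{1,2,3,4}; Y {1,2,3,4,5}->{2,3,4,5}
Constraint 2 (Z != V) on D(Z)={1,2,3,4,5} D(V)={1,2,3,4}: no change
Constraint 3 (V != Z) on D(V)={1,2,3,4} D(Z)={1,2,3,4,5}: no change
So after constraint 3: D(Y) = {2,3,4,5}

Answer: {2,3,4,5}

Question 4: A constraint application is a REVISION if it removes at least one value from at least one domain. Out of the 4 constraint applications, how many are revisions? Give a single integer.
Answer: 2

Derivation:
Constraint 1 (V < Y) on D(V)={1,2,3,4,5} D(Y)={1,2,3,4,5}: V {1,2,3,4,5}->{1,2,3,4}; Y {1,2,3,4,5}->{2,3,4,5} => REVISION
Constraint 2 (Z != V) on D(Z)={1,2,3,4,5} D(V)={1,2,3,4}: no change => not a revision
Constraint 3 (V != Z) on D(V)={1,2,3,4} D(Z)={1,2,3,4,5}: no change => not a revision
Constraint 4 (Y + V = Z) on D(Y)={2,3,4,5} D(V)={1,2,3,4} D(Z)={1,2,3,4,5}: Y {2,3,4,5}->{2,3,4}; V {1,2,3,4}->{1,2,3}; Z {1,2,3,4,5}->{3,4,5} => REVISION
Total revisions = 2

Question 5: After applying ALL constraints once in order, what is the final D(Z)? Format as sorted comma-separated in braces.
Answer: {3,4,5}

Derivation:
Constraint 1 (V < Y) on D(V)={1,2,3,4,5} D(Y)={1,2,3,4,5}: V {1,2,3,4,5}->{1,2,3,4}; Y {1,2,3,4,5}->{2,3,4,5}
Constraint 2 (Z != V) on D(Z)={1,2,3,4,5} D(V)={1,2,3,4}: no change
Constraint 3 (V != Z) on D(V)={1,2,3,4} D(Z)={1,2,3,4,5}: no change
Constraint 4 (Y + V = Z) on D(Y)={2,3,4,5} D(V)={1,2,3,4} D(Z)={1,2,3,4,5}: Y {2,3,4,5}->{2,3,4}; V {1,2,3,4}->{1,2,3}; Z {1,2,3,4,5}->{3,4,5}
So after all 4 constraints: D(Z) = {3,4,5}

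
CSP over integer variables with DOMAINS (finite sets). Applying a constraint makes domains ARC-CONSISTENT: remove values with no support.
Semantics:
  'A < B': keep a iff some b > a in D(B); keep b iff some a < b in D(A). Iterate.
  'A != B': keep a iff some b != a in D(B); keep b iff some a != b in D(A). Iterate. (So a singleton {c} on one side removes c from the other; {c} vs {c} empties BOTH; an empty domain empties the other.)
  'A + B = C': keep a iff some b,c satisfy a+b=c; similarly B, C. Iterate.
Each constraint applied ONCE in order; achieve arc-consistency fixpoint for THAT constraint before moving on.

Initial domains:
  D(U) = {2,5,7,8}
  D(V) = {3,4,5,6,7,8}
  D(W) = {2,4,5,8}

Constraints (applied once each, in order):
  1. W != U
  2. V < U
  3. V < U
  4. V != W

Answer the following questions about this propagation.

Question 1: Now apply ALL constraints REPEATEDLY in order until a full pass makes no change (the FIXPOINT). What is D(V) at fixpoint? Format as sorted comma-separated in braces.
pass 0 (initial): D(V)={3,4,5,6,7,8}
pass 1: U {2,5,7,8}->{5,7,8}; V {3,4,5,6,7,8}->{3,4,5,6,7}
pass 2: no change
Fixpoint after 2 passes: D(V) = {3,4,5,6,7}

Answer: {3,4,5,6,7}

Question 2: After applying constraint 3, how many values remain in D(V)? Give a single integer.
Answer: 5

Derivation:
Constraint 1 (W != U) on D(W)={2,4,5,8} D(U)={2,5,7,8}: no change
Constraint 2 (V < U) on D(V)={3,4,5,6,7,8} D(U)={2,5,7,8}: V {3,4,5,6,7,8}->{3,4,5,6,7}; U {2,5,7,8}->{5,7,8}
Constraint 3 (V < U) on D(V)={3,4,5,6,7} D(U)={5,7,8}: no change
So after constraint 3: D(V)={3,4,5,6,7}, size = 5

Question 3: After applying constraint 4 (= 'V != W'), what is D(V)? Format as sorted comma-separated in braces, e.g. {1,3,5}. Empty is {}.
Answer: {3,4,5,6,7}

Derivation:
Constraint 1 (W != U) on D(W)={2,4,5,8} D(U)={2,5,7,8}: no change
Constraint 2 (V < U) on D(V)={3,4,5,6,7,8} D(U)={2,5,7,8}: V {3,4,5,6,7,8}->{3,4,5,6,7}; U {2,5,7,8}->{5,7,8}
Constraint 3 (V < U) on D(V)={3,4,5,6,7} D(U)={5,7,8}: no change
Constraint 4 (V != W) on D(V)={3,4,5,6,7} D(W)={2,4,5,8}: no change
So after constraint 4: D(V) = {3,4,5,6,7}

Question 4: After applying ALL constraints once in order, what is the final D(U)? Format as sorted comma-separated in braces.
Answer: {5,7,8}

Derivation:
Constraint 1 (W != U) on D(W)={2,4,5,8} D(U)={2,5,7,8}: no change
Constraint 2 (V < U) on D(V)={3,4,5,6,7,8} D(U)={2,5,7,8}: V {3,4,5,6,7,8}->{3,4,5,6,7}; U {2,5,7,8}->{5,7,8}
Constraint 3 (V < U) on D(V)={3,4,5,6,7} D(U)={5,7,8}: no change
Constraint 4 (V != W) on D(V)={3,4,5,6,7} D(W)={2,4,5,8}: no change
So after all 4 constraints: D(U) = {5,7,8}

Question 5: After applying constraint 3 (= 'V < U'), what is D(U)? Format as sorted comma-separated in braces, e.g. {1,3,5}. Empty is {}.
Answer: {5,7,8}

Derivation:
Constraint 1 (W != U) on D(W)={2,4,5,8} D(U)={2,5,7,8}: no change
Constraint 2 (V < U) on D(V)={3,4,5,6,7,8} D(U)={2,5,7,8}: V {3,4,5,6,7,8}->{3,4,5,6,7}; U {2,5,7,8}->{5,7,8}
Constraint 3 (V < U) on D(V)={3,4,5,6,7} D(U)={5,7,8}: no change
So after constraint 3: D(U) = {5,7,8}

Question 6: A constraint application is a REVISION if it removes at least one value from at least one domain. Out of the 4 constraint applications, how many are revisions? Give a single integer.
Constraint 1 (W != U) on D(W)={2,4,5,8} D(U)={2,5,7,8}: no change => not a revision
Constraint 2 (V < U) on D(V)={3,4,5,6,7,8} D(U)={2,5,7,8}: V {3,4,5,6,7,8}->{3,4,5,6,7}; U {2,5,7,8}->{5,7,8} => REVISION
Constraint 3 (V < U) on D(V)={3,4,5,6,7} D(U)={5,7,8}: no change => not a revision
Constraint 4 (V != W) on D(V)={3,4,5,6,7} D(W)={2,4,5,8}: no change => not a revision
Total revisions = 1

Answer: 1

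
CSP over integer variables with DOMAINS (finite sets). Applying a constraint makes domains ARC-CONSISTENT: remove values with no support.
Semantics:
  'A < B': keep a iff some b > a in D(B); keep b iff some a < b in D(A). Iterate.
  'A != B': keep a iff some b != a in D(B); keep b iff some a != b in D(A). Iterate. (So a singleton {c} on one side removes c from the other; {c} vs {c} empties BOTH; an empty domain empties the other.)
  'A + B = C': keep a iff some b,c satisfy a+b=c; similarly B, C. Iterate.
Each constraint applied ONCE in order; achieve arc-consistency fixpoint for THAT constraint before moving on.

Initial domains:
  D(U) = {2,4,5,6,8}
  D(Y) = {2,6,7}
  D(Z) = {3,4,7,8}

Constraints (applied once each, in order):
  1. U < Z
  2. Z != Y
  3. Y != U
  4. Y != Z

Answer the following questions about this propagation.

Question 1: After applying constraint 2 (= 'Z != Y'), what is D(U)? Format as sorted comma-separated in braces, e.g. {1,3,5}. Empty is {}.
Answer: {2,4,5,6}

Derivation:
Constraint 1 (U < Z) on D(U)={2,4,5,6,8} D(Z)={3,4,7,8}: U {2,4,5,6,8}->{2,4,5,6}
Constraint 2 (Z != Y) on D(Z)={3,4,7,8} D(Y)={2,6,7}: no change
So after constraint 2: D(U) = {2,4,5,6}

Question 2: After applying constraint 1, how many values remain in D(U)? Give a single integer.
Constraint 1 (U < Z) on D(U)={2,4,5,6,8} D(Z)={3,4,7,8}: U {2,4,5,6,8}->{2,4,5,6}
So after constraint 1: D(U)={2,4,5,6}, size = 4

Answer: 4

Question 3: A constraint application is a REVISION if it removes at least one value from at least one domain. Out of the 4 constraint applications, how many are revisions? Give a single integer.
Answer: 1

Derivation:
Constraint 1 (U < Z) on D(U)={2,4,5,6,8} D(Z)={3,4,7,8}: U {2,4,5,6,8}->{2,4,5,6} => REVISION
Constraint 2 (Z != Y) on D(Z)={3,4,7,8} D(Y)={2,6,7}: no change => not a revision
Constraint 3 (Y != U) on D(Y)={2,6,7} D(U)={2,4,5,6}: no change => not a revision
Constraint 4 (Y != Z) on D(Y)={2,6,7} D(Z)={3,4,7,8}: no change => not a revision
Total revisions = 1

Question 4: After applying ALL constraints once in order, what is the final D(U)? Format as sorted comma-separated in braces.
Answer: {2,4,5,6}

Derivation:
Constraint 1 (U < Z) on D(U)={2,4,5,6,8} D(Z)={3,4,7,8}: U {2,4,5,6,8}->{2,4,5,6}
Constraint 2 (Z != Y) on D(Z)={3,4,7,8} D(Y)={2,6,7}: no change
Constraint 3 (Y != U) on D(Y)={2,6,7} D(U)={2,4,5,6}: no change
Constraint 4 (Y != Z) on D(Y)={2,6,7} D(Z)={3,4,7,8}: no change
So after all 4 constraints: D(U) = {2,4,5,6}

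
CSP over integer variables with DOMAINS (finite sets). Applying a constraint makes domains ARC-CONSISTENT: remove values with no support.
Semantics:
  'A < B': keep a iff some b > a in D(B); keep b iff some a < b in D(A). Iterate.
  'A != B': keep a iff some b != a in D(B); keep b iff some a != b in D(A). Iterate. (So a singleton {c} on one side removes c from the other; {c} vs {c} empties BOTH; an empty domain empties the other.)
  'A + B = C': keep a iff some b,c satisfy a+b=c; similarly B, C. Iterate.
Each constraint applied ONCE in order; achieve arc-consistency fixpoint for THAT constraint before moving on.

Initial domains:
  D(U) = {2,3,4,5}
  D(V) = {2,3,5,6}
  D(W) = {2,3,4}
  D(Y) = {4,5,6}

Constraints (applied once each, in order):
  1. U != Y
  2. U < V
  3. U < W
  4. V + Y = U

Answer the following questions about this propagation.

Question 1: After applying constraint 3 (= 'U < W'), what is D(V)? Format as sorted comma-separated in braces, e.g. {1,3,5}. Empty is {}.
Constraint 1 (U != Y) on D(U)={2,3,4,5} D(Y)={4,5,6}: no change
Constraint 2 (U < V) on D(U)={2,3,4,5} D(V)={2,3,5,6}: V {2,3,5,6}->{3,5,6}
Constraint 3 (U < W) on D(U)={2,3,4,5} D(W)={2,3,4}: U {2,3,4,5}->{2,3}; W {2,3,4}->{3,4}
So after constraint 3: D(V) = {3,5,6}

Answer: {3,5,6}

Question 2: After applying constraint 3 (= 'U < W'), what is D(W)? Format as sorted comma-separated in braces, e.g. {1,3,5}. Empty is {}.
Constraint 1 (U != Y) on D(U)={2,3,4,5} D(Y)={4,5,6}: no change
Constraint 2 (U < V) on D(U)={2,3,4,5} D(V)={2,3,5,6}: V {2,3,5,6}->{3,5,6}
Constraint 3 (U < W) on D(U)={2,3,4,5} D(W)={2,3,4}: U {2,3,4,5}->{2,3}; W {2,3,4}->{3,4}
So after constraint 3: D(W) = {3,4}

Answer: {3,4}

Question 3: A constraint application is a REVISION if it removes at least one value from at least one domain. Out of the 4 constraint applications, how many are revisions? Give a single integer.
Answer: 3

Derivation:
Constraint 1 (U != Y) on D(U)={2,3,4,5} D(Y)={4,5,6}: no change => not a revision
Constraint 2 (U < V) on D(U)={2,3,4,5} D(V)={2,3,5,6}: V {2,3,5,6}->{3,5,6} => REVISION
Constraint 3 (U < W) on D(U)={2,3,4,5} D(W)={2,3,4}: U {2,3,4,5}->{2,3}; W {2,3,4}->{3,4} => REVISION
Constraint 4 (V + Y = U) on D(V)={3,5,6} D(Y)={4,5,6} D(U)={2,3}: V {3,5,6}->{}; Y {4,5,6}->{}; U {2,3}->{} => REVISION
Total revisions = 3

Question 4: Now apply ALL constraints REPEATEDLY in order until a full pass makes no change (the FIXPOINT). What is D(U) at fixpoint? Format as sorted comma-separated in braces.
Answer: {}

Derivation:
pass 0 (initial): D(U)={2,3,4,5}
pass 1: U {2,3,4,5}->{}; V {2,3,5,6}->{}; W {2,3,4}->{3,4}; Y {4,5,6}->{}
pass 2: W {3,4}->{}
pass 3: no change
Fixpoint after 3 passes: D(U) = {}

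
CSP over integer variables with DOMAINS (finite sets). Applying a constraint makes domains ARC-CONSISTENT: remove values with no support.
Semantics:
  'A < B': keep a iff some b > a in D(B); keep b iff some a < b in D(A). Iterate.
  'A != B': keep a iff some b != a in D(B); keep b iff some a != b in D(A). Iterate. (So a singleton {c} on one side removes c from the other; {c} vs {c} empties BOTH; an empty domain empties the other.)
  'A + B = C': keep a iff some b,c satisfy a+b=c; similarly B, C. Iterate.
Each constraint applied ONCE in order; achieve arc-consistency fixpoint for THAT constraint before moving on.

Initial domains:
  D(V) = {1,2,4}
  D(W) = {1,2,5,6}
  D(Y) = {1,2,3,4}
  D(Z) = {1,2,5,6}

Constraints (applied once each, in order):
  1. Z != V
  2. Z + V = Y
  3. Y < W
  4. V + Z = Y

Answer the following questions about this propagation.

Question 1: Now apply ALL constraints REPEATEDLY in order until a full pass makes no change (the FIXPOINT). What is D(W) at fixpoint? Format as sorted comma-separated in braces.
Answer: {5,6}

Derivation:
pass 0 (initial): D(W)={1,2,5,6}
pass 1: V {1,2,4}->{1,2}; W {1,2,5,6}->{5,6}; Y {1,2,3,4}->{2,3,4}; Z {1,2,5,6}->{1,2}
pass 2: no change
Fixpoint after 2 passes: D(W) = {5,6}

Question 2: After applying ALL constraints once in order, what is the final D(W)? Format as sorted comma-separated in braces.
Constraint 1 (Z != V) on D(Z)={1,2,5,6} D(V)={1,2,4}: no change
Constraint 2 (Z + V = Y) on D(Z)={1,2,5,6} D(V)={1,2,4} D(Y)={1,2,3,4}: Z {1,2,5,6}->{1,2}; V {1,2,4}->{1,2}; Y {1,2,3,4}->{2,3,4}
Constraint 3 (Y < W) on D(Y)={2,3,4} D(W)={1,2,5,6}: W {1,2,5,6}->{5,6}
Constraint 4 (V + Z = Y) on D(V)={1,2} D(Z)={1,2} D(Y)={2,3,4}: no change
So after all 4 constraints: D(W) = {5,6}

Answer: {5,6}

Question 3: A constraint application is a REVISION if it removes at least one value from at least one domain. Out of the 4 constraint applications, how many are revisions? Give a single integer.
Answer: 2

Derivation:
Constraint 1 (Z != V) on D(Z)={1,2,5,6} D(V)={1,2,4}: no change => not a revision
Constraint 2 (Z + V = Y) on D(Z)={1,2,5,6} D(V)={1,2,4} D(Y)={1,2,3,4}: Z {1,2,5,6}->{1,2}; V {1,2,4}->{1,2}; Y {1,2,3,4}->{2,3,4} => REVISION
Constraint 3 (Y < W) on D(Y)={2,3,4} D(W)={1,2,5,6}: W {1,2,5,6}->{5,6} => REVISION
Constraint 4 (V + Z = Y) on D(V)={1,2} D(Z)={1,2} D(Y)={2,3,4}: no change => not a revision
Total revisions = 2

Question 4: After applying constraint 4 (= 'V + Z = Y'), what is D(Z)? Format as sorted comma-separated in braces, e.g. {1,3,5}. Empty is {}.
Answer: {1,2}

Derivation:
Constraint 1 (Z != V) on D(Z)={1,2,5,6} D(V)={1,2,4}: no change
Constraint 2 (Z + V = Y) on D(Z)={1,2,5,6} D(V)={1,2,4} D(Y)={1,2,3,4}: Z {1,2,5,6}->{1,2}; V {1,2,4}->{1,2}; Y {1,2,3,4}->{2,3,4}
Constraint 3 (Y < W) on D(Y)={2,3,4} D(W)={1,2,5,6}: W {1,2,5,6}->{5,6}
Constraint 4 (V + Z = Y) on D(V)={1,2} D(Z)={1,2} D(Y)={2,3,4}: no change
So after constraint 4: D(Z) = {1,2}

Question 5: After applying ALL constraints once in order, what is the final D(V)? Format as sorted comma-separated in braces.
Constraint 1 (Z != V) on D(Z)={1,2,5,6} D(V)={1,2,4}: no change
Constraint 2 (Z + V = Y) on D(Z)={1,2,5,6} D(V)={1,2,4} D(Y)={1,2,3,4}: Z {1,2,5,6}->{1,2}; V {1,2,4}->{1,2}; Y {1,2,3,4}->{2,3,4}
Constraint 3 (Y < W) on D(Y)={2,3,4} D(W)={1,2,5,6}: W {1,2,5,6}->{5,6}
Constraint 4 (V + Z = Y) on D(V)={1,2} D(Z)={1,2} D(Y)={2,3,4}: no change
So after all 4 constraints: D(V) = {1,2}

Answer: {1,2}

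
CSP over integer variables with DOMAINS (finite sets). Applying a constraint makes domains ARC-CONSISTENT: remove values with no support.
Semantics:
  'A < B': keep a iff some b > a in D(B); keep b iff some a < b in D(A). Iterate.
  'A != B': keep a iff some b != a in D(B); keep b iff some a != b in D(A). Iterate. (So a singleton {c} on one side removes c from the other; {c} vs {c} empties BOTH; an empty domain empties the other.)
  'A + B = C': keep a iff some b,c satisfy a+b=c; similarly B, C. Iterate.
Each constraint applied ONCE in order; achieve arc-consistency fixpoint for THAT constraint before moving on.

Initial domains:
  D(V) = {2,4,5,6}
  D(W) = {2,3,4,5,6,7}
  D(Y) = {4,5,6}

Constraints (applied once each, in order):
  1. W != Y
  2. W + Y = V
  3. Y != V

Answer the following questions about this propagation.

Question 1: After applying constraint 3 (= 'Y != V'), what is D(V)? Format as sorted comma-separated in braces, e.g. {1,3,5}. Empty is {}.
Answer: {6}

Derivation:
Constraint 1 (W != Y) on D(W)={2,3,4,5,6,7} D(Y)={4,5,6}: no change
Constraint 2 (W + Y = V) on D(W)={2,3,4,5,6,7} D(Y)={4,5,6} D(V)={2,4,5,6}: W {2,3,4,5,6,7}->{2}; Y {4,5,6}->{4}; V {2,4,5,6}->{6}
Constraint 3 (Y != V) on D(Y)={4} D(V)={6}: no change
So after constraint 3: D(V) = {6}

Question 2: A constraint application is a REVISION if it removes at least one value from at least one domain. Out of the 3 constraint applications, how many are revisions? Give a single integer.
Constraint 1 (W != Y) on D(W)={2,3,4,5,6,7} D(Y)={4,5,6}: no change => not a revision
Constraint 2 (W + Y = V) on D(W)={2,3,4,5,6,7} D(Y)={4,5,6} D(V)={2,4,5,6}: W {2,3,4,5,6,7}->{2}; Y {4,5,6}->{4}; V {2,4,5,6}->{6} => REVISION
Constraint 3 (Y != V) on D(Y)={4} D(V)={6}: no change => not a revision
Total revisions = 1

Answer: 1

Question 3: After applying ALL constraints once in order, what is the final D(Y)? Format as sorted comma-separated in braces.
Answer: {4}

Derivation:
Constraint 1 (W != Y) on D(W)={2,3,4,5,6,7} D(Y)={4,5,6}: no change
Constraint 2 (W + Y = V) on D(W)={2,3,4,5,6,7} D(Y)={4,5,6} D(V)={2,4,5,6}: W {2,3,4,5,6,7}->{2}; Y {4,5,6}->{4}; V {2,4,5,6}->{6}
Constraint 3 (Y != V) on D(Y)={4} D(V)={6}: no change
So after all 3 constraints: D(Y) = {4}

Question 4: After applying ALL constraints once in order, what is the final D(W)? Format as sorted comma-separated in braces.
Constraint 1 (W != Y) on D(W)={2,3,4,5,6,7} D(Y)={4,5,6}: no change
Constraint 2 (W + Y = V) on D(W)={2,3,4,5,6,7} D(Y)={4,5,6} D(V)={2,4,5,6}: W {2,3,4,5,6,7}->{2}; Y {4,5,6}->{4}; V {2,4,5,6}->{6}
Constraint 3 (Y != V) on D(Y)={4} D(V)={6}: no change
So after all 3 constraints: D(W) = {2}

Answer: {2}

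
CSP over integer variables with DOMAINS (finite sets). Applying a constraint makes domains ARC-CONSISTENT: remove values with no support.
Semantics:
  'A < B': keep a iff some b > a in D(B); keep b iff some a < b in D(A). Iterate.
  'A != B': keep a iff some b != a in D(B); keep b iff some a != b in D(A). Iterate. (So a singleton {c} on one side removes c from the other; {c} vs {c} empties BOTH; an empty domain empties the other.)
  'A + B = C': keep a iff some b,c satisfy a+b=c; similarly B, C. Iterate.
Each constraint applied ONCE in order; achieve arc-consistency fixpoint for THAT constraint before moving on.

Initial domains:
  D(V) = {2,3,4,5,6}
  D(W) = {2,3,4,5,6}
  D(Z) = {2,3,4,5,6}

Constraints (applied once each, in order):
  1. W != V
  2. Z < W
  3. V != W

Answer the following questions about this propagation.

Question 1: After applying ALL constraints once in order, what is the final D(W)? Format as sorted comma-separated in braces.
Constraint 1 (W != V) on D(W)={2,3,4,5,6} D(V)={2,3,4,5,6}: no change
Constraint 2 (Z < W) on D(Z)={2,3,4,5,6} D(W)={2,3,4,5,6}: Z {2,3,4,5,6}->{2,3,4,5}; W {2,3,4,5,6}->{3,4,5,6}
Constraint 3 (V != W) on D(V)={2,3,4,5,6} D(W)={3,4,5,6}: no change
So after all 3 constraints: D(W) = {3,4,5,6}

Answer: {3,4,5,6}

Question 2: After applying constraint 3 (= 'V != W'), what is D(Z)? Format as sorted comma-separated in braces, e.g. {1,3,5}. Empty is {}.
Constraint 1 (W != V) on D(W)={2,3,4,5,6} D(V)={2,3,4,5,6}: no change
Constraint 2 (Z < W) on D(Z)={2,3,4,5,6} D(W)={2,3,4,5,6}: Z {2,3,4,5,6}->{2,3,4,5}; W {2,3,4,5,6}->{3,4,5,6}
Constraint 3 (V != W) on D(V)={2,3,4,5,6} D(W)={3,4,5,6}: no change
So after constraint 3: D(Z) = {2,3,4,5}

Answer: {2,3,4,5}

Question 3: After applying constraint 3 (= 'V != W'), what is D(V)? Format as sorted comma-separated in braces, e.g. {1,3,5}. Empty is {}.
Answer: {2,3,4,5,6}

Derivation:
Constraint 1 (W != V) on D(W)={2,3,4,5,6} D(V)={2,3,4,5,6}: no change
Constraint 2 (Z < W) on D(Z)={2,3,4,5,6} D(W)={2,3,4,5,6}: Z {2,3,4,5,6}->{2,3,4,5}; W {2,3,4,5,6}->{3,4,5,6}
Constraint 3 (V != W) on D(V)={2,3,4,5,6} D(W)={3,4,5,6}: no change
So after constraint 3: D(V) = {2,3,4,5,6}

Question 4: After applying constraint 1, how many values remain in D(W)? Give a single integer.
Answer: 5

Derivation:
Constraint 1 (W != V) on D(W)={2,3,4,5,6} D(V)={2,3,4,5,6}: no change
So after constraint 1: D(W)={2,3,4,5,6}, size = 5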